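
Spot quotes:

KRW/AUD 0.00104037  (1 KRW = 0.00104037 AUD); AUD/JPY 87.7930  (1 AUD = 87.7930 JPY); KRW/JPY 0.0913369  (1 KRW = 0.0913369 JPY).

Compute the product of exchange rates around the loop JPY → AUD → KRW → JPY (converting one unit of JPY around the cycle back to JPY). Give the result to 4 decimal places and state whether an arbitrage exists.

1.0000 (no arbitrage)

Around JPY → AUD → KRW → JPY: 1 ÷ 87.7930 ÷ 0.00104037 × 0.0913369 = 0.999997
Product ≈ 1 (deviation 0.000%, within rounding noise).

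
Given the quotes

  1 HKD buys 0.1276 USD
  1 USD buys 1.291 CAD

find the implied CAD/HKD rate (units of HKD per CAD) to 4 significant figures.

CAD/HKD = 6.070

1 CAD ÷ 1.291 = 0.774593 USD
0.774593 USD ÷ 0.1276 = 6.07048 HKD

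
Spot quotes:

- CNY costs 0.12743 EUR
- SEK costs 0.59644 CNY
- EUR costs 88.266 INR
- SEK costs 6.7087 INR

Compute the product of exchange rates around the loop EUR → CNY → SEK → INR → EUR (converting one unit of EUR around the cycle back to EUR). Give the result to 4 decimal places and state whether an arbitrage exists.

1.0000 (no arbitrage)

Around EUR → CNY → SEK → INR → EUR: 1 ÷ 0.12743 ÷ 0.59644 × 6.7087 ÷ 88.266 = 1.000015
Product ≈ 1 (deviation 0.001%, within rounding noise).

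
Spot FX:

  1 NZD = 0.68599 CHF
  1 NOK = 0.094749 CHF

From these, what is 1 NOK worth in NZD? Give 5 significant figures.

NOK/NZD = 0.13812

1 NOK × 0.094749 = 0.094749 CHF
0.094749 CHF ÷ 0.68599 = 0.13812 NZD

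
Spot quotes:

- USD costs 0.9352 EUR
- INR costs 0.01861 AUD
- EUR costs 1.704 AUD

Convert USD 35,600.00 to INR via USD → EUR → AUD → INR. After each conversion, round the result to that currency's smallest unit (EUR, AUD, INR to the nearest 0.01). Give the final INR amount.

USD 35,600.00 × 0.9352 = EUR 33,293.12
EUR 33,293.12 × 1.704 = AUD 56,731.48
AUD 56,731.48 ÷ 0.01861 = INR 3,048,440.62

INR 3,048,440.62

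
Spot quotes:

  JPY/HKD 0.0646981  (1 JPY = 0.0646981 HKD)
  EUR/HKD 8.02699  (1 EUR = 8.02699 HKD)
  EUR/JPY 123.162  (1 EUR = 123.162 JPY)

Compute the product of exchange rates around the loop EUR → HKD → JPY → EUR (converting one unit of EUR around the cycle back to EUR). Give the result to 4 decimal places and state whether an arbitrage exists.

Around EUR → HKD → JPY → EUR: 1 × 8.02699 ÷ 0.0646981 ÷ 123.162 = 1.007359
Product > 1; profitable direction is EUR → HKD → JPY → EUR.

1.0074 (arbitrage exists)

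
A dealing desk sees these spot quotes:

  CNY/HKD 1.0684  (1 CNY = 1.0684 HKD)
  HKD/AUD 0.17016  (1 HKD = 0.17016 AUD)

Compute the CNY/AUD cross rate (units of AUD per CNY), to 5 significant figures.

1 CNY × 1.0684 = 1.0684 HKD
1.0684 HKD × 0.17016 = 0.181799 AUD

CNY/AUD = 0.18180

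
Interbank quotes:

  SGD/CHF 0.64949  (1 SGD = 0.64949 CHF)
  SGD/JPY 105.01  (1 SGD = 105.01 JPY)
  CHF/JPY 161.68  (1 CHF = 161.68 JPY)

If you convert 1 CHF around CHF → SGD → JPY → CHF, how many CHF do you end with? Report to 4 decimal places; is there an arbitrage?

1.0000 (no arbitrage)

Around CHF → SGD → JPY → CHF: 1 ÷ 0.64949 × 105.01 ÷ 161.68 = 1.000004
Product ≈ 1 (deviation 0.000%, within rounding noise).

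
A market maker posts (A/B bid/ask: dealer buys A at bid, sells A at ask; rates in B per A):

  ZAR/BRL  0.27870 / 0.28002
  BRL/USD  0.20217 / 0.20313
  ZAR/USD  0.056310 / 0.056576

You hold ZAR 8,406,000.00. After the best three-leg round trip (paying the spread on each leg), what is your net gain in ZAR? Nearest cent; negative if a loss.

Best loop ZAR → BRL → USD → ZAR:
ZAR 8,406,000.00 × 0.27870 (sell ZAR at bid) = BRL 2,342,752.20
BRL 2,342,752.20 × 0.20217 (sell BRL at bid) = USD 473,634.21
USD 473,634.21 ÷ 0.056576 (buy ZAR at ask) = ZAR 8,371,645.44

Net result: ZAR -34,354.56 (no profitable arbitrage after spreads)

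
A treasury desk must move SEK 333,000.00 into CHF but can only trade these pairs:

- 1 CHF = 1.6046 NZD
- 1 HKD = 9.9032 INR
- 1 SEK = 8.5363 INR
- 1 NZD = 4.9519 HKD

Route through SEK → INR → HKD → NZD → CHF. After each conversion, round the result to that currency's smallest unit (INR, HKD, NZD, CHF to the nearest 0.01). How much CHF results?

CHF 36,124.32

SEK 333,000.00 × 8.5363 = INR 2,842,587.90
INR 2,842,587.90 ÷ 9.9032 = HKD 287,037.31
HKD 287,037.31 ÷ 4.9519 = NZD 57,965.09
NZD 57,965.09 ÷ 1.6046 = CHF 36,124.32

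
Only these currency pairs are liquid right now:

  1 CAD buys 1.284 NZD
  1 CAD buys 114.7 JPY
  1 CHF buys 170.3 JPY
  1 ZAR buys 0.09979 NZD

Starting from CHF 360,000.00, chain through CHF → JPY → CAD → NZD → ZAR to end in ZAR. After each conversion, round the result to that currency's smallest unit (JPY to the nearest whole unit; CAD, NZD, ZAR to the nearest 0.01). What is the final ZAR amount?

CHF 360,000.00 × 170.3 = JPY 61,308,000
JPY 61,308,000 ÷ 114.7 = CAD 534,507.41
CAD 534,507.41 × 1.284 = NZD 686,307.51
NZD 686,307.51 ÷ 0.09979 = ZAR 6,877,517.89

ZAR 6,877,517.89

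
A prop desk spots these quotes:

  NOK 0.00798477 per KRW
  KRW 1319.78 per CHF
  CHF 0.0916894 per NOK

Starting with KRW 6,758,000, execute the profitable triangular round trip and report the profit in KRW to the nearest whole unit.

Profit: KRW 236,153

Profitable loop is KRW → CHF → NOK → KRW:
KRW 6,758,000 ÷ 1319.78 = CHF 5,120.55
CHF 5,120.55 ÷ 0.0916894 = NOK 55,846.70
NOK 55,846.70 ÷ 0.00798477 = KRW 6,994,153
Profit = KRW 6,994,153 − KRW 6,758,000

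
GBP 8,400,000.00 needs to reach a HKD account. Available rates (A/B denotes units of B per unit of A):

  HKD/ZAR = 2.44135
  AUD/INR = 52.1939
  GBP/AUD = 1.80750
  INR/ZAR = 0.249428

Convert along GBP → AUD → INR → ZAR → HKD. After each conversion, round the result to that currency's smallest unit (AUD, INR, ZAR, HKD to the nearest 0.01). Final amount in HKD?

GBP 8,400,000.00 × 1.80750 = AUD 15,183,000.00
AUD 15,183,000.00 × 52.1939 = INR 792,459,983.70
INR 792,459,983.70 × 0.249428 = ZAR 197,661,708.81
ZAR 197,661,708.81 ÷ 2.44135 = HKD 80,964,101.34

HKD 80,964,101.34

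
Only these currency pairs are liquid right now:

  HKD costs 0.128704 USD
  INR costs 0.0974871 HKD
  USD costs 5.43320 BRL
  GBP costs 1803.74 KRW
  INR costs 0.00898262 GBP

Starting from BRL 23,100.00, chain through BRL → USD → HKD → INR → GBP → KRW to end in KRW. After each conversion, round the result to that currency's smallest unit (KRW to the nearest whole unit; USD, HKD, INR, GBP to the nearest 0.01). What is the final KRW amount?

BRL 23,100.00 ÷ 5.43320 = USD 4,251.64
USD 4,251.64 ÷ 0.128704 = HKD 33,034.25
HKD 33,034.25 ÷ 0.0974871 = INR 338,857.65
INR 338,857.65 × 0.00898262 = GBP 3,043.83
GBP 3,043.83 × 1803.74 = KRW 5,490,278

KRW 5,490,278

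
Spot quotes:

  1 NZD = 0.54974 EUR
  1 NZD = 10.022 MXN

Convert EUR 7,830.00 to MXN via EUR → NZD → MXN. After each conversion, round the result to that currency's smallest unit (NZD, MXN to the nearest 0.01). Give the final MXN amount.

EUR 7,830.00 ÷ 0.54974 = NZD 14,243.10
NZD 14,243.10 × 10.022 = MXN 142,744.35

MXN 142,744.35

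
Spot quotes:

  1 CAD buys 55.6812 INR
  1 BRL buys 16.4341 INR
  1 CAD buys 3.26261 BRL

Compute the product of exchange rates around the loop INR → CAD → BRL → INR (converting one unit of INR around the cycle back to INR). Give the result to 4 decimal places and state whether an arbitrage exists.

0.9629 (arbitrage exists)

Around INR → CAD → BRL → INR: 1 ÷ 55.6812 × 3.26261 × 16.4341 = 0.962947
Product < 1; profitable direction is INR → BRL → CAD → INR.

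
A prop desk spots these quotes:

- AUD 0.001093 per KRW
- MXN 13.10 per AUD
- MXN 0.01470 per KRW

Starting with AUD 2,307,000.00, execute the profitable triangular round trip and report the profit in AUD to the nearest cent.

Profit: AUD 61,500.45

Profitable loop is AUD → KRW → MXN → AUD:
AUD 2,307,000.00 ÷ 0.001093 = KRW 2,110,704,483
KRW 2,110,704,483 × 0.01470 = MXN 31,027,355.90
MXN 31,027,355.90 ÷ 13.10 = AUD 2,368,500.45
Profit = AUD 2,368,500.45 − AUD 2,307,000.00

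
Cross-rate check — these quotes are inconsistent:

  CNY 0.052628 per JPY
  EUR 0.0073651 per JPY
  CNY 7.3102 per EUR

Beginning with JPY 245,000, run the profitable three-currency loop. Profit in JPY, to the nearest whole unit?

Profitable loop is JPY → EUR → CNY → JPY:
JPY 245,000 × 0.0073651 = EUR 1,804.45
EUR 1,804.45 × 7.3102 = CNY 13,190.89
CNY 13,190.89 ÷ 0.052628 = JPY 250,644
Profit = JPY 250,644 − JPY 245,000

Profit: JPY 5,644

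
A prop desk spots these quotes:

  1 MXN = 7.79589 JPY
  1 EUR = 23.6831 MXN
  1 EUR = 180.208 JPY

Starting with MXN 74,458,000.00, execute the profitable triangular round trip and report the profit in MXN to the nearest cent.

Profitable loop is MXN → JPY → EUR → MXN:
MXN 74,458,000.00 × 7.79589 = JPY 580,466,378
JPY 580,466,378 ÷ 180.208 = EUR 3,221,091.06
EUR 3,221,091.06 × 23.6831 = MXN 76,285,421.67
Profit = MXN 76,285,421.67 − MXN 74,458,000.00

Profit: MXN 1,827,421.67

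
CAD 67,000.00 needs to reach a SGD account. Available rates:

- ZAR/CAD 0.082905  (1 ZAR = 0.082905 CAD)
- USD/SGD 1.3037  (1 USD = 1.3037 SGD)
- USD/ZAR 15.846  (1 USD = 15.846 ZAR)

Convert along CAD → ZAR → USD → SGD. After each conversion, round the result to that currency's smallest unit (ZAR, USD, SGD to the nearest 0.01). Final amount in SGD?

SGD 66,489.35

CAD 67,000.00 ÷ 0.082905 = ZAR 808,153.91
ZAR 808,153.91 ÷ 15.846 = USD 51,000.50
USD 51,000.50 × 1.3037 = SGD 66,489.35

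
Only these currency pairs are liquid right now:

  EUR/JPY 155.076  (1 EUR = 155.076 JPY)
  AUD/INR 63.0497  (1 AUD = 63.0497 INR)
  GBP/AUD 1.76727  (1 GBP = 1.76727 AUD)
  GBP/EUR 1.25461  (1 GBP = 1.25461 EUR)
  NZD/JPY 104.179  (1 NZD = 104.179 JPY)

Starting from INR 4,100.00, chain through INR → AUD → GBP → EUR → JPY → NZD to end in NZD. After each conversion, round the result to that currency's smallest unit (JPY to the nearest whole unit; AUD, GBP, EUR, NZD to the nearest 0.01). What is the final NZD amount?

NZD 68.73

INR 4,100.00 ÷ 63.0497 = AUD 65.03
AUD 65.03 ÷ 1.76727 = GBP 36.80
GBP 36.80 × 1.25461 = EUR 46.17
EUR 46.17 × 155.076 = JPY 7,160
JPY 7,160 ÷ 104.179 = NZD 68.73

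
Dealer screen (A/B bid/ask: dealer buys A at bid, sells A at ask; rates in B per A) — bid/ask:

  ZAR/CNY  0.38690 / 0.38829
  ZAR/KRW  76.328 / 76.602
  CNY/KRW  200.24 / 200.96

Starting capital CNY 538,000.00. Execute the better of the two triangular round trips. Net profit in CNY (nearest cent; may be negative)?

Net profit: CNY 6,116.30

Best loop CNY → KRW → ZAR → CNY:
CNY 538,000.00 × 200.24 (sell CNY at bid) = KRW 107,729,120
KRW 107,729,120 ÷ 76.602 (buy ZAR at ask) = ZAR 1,406,348.66
ZAR 1,406,348.66 × 0.38690 (sell ZAR at bid) = CNY 544,116.30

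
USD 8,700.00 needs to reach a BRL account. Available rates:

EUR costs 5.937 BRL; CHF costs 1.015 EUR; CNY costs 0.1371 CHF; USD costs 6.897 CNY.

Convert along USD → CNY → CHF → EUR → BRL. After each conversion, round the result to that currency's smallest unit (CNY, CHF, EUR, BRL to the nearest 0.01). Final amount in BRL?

BRL 49,573.53

USD 8,700.00 × 6.897 = CNY 60,003.90
CNY 60,003.90 × 0.1371 = CHF 8,226.53
CHF 8,226.53 × 1.015 = EUR 8,349.93
EUR 8,349.93 × 5.937 = BRL 49,573.53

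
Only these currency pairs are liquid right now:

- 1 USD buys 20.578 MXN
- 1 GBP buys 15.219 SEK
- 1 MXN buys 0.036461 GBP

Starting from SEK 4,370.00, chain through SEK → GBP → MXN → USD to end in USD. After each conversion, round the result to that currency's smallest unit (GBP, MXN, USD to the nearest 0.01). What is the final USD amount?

USD 382.70

SEK 4,370.00 ÷ 15.219 = GBP 287.14
GBP 287.14 ÷ 0.036461 = MXN 7,875.26
MXN 7,875.26 ÷ 20.578 = USD 382.70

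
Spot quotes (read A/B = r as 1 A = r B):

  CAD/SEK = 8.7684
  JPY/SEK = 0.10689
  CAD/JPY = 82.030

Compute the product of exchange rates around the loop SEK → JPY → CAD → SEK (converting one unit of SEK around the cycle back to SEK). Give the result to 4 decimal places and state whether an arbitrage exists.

1.0000 (no arbitrage)

Around SEK → JPY → CAD → SEK: 1 ÷ 0.10689 ÷ 82.030 × 8.7684 = 1.000024
Product ≈ 1 (deviation 0.002%, within rounding noise).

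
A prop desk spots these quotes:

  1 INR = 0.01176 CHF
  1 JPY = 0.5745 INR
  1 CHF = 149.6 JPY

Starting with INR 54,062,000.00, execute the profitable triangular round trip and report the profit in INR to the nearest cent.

Profit: INR 579,304.17

Profitable loop is INR → CHF → JPY → INR:
INR 54,062,000.00 × 0.01176 = CHF 635,769.12
CHF 635,769.12 × 149.6 = JPY 95,111,060
JPY 95,111,060 × 0.5745 = INR 54,641,304.17
Profit = INR 54,641,304.17 − INR 54,062,000.00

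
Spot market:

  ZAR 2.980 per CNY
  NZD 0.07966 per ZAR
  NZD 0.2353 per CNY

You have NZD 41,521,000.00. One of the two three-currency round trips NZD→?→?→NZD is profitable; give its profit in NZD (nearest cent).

Profit: NZD 368,236.39

Profitable loop is NZD → CNY → ZAR → NZD:
NZD 41,521,000.00 ÷ 0.2353 = CNY 176,459,838.50
CNY 176,459,838.50 × 2.980 = ZAR 525,850,318.74
ZAR 525,850,318.74 × 0.07966 = NZD 41,889,236.39
Profit = NZD 41,889,236.39 − NZD 41,521,000.00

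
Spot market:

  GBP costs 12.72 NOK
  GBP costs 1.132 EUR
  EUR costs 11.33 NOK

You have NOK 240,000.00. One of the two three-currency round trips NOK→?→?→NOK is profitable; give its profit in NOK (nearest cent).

Profitable loop is NOK → GBP → EUR → NOK:
NOK 240,000.00 ÷ 12.72 = GBP 18,867.92
GBP 18,867.92 × 1.132 = EUR 21,358.49
EUR 21,358.49 × 11.33 = NOK 241,991.70
Profit = NOK 241,991.70 − NOK 240,000.00

Profit: NOK 1,991.70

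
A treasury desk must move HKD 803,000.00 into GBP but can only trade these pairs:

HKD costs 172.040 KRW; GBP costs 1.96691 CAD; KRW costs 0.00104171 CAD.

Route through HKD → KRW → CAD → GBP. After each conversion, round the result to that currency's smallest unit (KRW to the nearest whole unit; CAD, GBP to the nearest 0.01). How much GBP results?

HKD 803,000.00 × 172.040 = KRW 138,148,120
KRW 138,148,120 × 0.00104171 = CAD 143,910.28
CAD 143,910.28 ÷ 1.96691 = GBP 73,165.67

GBP 73,165.67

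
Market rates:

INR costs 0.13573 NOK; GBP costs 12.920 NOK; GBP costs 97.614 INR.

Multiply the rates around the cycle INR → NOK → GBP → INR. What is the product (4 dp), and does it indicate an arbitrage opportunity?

Around INR → NOK → GBP → INR: 1 × 0.13573 ÷ 12.920 × 97.614 = 1.025476
Product > 1; profitable direction is INR → NOK → GBP → INR.

1.0255 (arbitrage exists)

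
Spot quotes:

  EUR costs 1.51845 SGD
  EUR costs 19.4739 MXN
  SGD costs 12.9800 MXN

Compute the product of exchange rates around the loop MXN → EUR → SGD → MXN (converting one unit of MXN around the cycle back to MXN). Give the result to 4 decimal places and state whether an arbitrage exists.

1.0121 (arbitrage exists)

Around MXN → EUR → SGD → MXN: 1 ÷ 19.4739 × 1.51845 × 12.9800 = 1.012097
Product > 1; profitable direction is MXN → EUR → SGD → MXN.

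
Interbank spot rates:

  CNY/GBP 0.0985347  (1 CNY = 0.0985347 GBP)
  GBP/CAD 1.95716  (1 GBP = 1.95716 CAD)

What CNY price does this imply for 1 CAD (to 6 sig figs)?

CAD/CNY = 5.18543

1 CAD ÷ 1.95716 = 0.510944 GBP
0.510944 GBP ÷ 0.0985347 = 5.18543 CNY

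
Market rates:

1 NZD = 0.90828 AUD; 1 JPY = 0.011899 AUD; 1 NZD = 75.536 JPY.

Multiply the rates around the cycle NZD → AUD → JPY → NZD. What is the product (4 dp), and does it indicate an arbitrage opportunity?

Around NZD → AUD → JPY → NZD: 1 × 0.90828 ÷ 0.011899 ÷ 75.536 = 1.010544
Product > 1; profitable direction is NZD → AUD → JPY → NZD.

1.0105 (arbitrage exists)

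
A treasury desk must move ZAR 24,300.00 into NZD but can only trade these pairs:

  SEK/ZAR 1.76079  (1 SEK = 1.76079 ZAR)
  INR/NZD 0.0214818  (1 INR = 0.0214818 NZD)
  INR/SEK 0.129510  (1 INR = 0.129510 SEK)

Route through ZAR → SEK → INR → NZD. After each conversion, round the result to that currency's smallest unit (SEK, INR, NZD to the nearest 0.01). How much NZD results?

NZD 2,289.11

ZAR 24,300.00 ÷ 1.76079 = SEK 13,800.62
SEK 13,800.62 ÷ 0.129510 = INR 106,560.27
INR 106,560.27 × 0.0214818 = NZD 2,289.11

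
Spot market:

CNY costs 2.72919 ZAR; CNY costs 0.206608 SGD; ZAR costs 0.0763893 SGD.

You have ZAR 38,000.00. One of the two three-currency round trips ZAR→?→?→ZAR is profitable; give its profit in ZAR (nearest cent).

Profit: ZAR 344.47

Profitable loop is ZAR → SGD → CNY → ZAR:
ZAR 38,000.00 × 0.0763893 = SGD 2,902.79
SGD 2,902.79 ÷ 0.206608 = CNY 14,049.76
CNY 14,049.76 × 2.72919 = ZAR 38,344.47
Profit = ZAR 38,344.47 − ZAR 38,000.00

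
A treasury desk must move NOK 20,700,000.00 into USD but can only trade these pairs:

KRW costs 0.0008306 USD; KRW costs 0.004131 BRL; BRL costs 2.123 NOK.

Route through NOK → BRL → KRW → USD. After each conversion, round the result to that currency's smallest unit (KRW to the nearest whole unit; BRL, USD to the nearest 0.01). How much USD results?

USD 1,960,455.92

NOK 20,700,000.00 ÷ 2.123 = BRL 9,750,353.27
BRL 9,750,353.27 ÷ 0.004131 = KRW 2,360,288,857
KRW 2,360,288,857 × 0.0008306 = USD 1,960,455.92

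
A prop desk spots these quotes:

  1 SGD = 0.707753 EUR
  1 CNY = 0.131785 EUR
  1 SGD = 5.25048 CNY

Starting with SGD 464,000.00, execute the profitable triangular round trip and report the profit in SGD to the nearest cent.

Profitable loop is SGD → EUR → CNY → SGD:
SGD 464,000.00 × 0.707753 = EUR 328,397.39
EUR 328,397.39 ÷ 0.131785 = CNY 2,491,917.84
CNY 2,491,917.84 ÷ 5.25048 = SGD 474,607.62
Profit = SGD 474,607.62 − SGD 464,000.00

Profit: SGD 10,607.62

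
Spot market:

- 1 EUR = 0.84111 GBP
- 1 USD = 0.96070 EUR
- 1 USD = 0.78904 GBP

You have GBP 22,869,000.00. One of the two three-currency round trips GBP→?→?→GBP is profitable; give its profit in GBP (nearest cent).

Profit: GBP 551,099.80

Profitable loop is GBP → USD → EUR → GBP:
GBP 22,869,000.00 ÷ 0.78904 = USD 28,983,321.50
USD 28,983,321.50 × 0.96070 = EUR 27,844,276.97
EUR 27,844,276.97 × 0.84111 = GBP 23,420,099.80
Profit = GBP 23,420,099.80 − GBP 22,869,000.00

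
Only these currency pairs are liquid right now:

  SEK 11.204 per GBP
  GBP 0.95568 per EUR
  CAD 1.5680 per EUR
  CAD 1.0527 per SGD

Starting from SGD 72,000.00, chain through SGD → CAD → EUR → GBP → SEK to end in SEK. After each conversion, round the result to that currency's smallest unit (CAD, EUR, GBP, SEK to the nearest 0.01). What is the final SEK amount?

SGD 72,000.00 × 1.0527 = CAD 75,794.40
CAD 75,794.40 ÷ 1.5680 = EUR 48,338.27
EUR 48,338.27 × 0.95568 = GBP 46,195.92
GBP 46,195.92 × 11.204 = SEK 517,579.09

SEK 517,579.09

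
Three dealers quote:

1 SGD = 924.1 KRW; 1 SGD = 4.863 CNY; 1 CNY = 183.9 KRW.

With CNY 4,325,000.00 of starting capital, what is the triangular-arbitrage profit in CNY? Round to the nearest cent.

Profitable loop is CNY → SGD → KRW → CNY:
CNY 4,325,000.00 ÷ 4.863 = SGD 889,368.70
SGD 889,368.70 × 924.1 = KRW 821,865,618
KRW 821,865,618 ÷ 183.9 = CNY 4,469,089.82
Profit = CNY 4,469,089.82 − CNY 4,325,000.00

Profit: CNY 144,089.82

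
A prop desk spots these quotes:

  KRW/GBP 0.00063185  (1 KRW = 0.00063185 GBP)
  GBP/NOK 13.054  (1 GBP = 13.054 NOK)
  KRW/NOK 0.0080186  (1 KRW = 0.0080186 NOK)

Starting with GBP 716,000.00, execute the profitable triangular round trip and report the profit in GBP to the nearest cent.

Profitable loop is GBP → NOK → KRW → GBP:
GBP 716,000.00 × 13.054 = NOK 9,346,664.00
NOK 9,346,664.00 ÷ 0.0080186 = KRW 1,165,622,927
KRW 1,165,622,927 × 0.00063185 = GBP 736,498.85
Profit = GBP 736,498.85 − GBP 716,000.00

Profit: GBP 20,498.85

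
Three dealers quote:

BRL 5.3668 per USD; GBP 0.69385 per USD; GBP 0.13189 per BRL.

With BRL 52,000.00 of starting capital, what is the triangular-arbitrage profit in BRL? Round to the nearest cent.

Profit: BRL 1,047.51

Profitable loop is BRL → GBP → USD → BRL:
BRL 52,000.00 × 0.13189 = GBP 6,858.28
GBP 6,858.28 ÷ 0.69385 = USD 9,884.38
USD 9,884.38 × 5.3668 = BRL 53,047.51
Profit = BRL 53,047.51 − BRL 52,000.00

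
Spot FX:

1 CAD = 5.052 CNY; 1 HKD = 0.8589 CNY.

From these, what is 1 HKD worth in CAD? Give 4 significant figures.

HKD/CAD = 0.1700

1 HKD × 0.8589 = 0.8589 CNY
0.8589 CNY ÷ 5.052 = 0.170012 CAD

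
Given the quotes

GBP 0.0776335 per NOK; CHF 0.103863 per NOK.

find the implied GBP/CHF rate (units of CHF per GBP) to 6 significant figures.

1 GBP ÷ 0.0776335 = 12.881 NOK
12.881 NOK × 0.103863 = 1.33786 CHF

GBP/CHF = 1.33786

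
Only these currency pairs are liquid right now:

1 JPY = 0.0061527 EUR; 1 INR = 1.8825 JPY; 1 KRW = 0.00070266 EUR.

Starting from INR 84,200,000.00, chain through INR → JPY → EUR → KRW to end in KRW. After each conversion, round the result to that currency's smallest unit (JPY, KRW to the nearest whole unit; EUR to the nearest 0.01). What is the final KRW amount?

KRW 1,387,930,066

INR 84,200,000.00 × 1.8825 = JPY 158,506,500
JPY 158,506,500 × 0.0061527 = EUR 975,242.94
EUR 975,242.94 ÷ 0.00070266 = KRW 1,387,930,066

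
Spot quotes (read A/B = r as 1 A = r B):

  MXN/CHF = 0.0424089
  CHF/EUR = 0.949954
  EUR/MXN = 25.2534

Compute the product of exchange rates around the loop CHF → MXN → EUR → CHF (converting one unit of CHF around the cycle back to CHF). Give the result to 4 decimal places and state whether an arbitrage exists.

0.9829 (arbitrage exists)

Around CHF → MXN → EUR → CHF: 1 ÷ 0.0424089 ÷ 25.2534 ÷ 0.949954 = 0.982925
Product < 1; profitable direction is CHF → EUR → MXN → CHF.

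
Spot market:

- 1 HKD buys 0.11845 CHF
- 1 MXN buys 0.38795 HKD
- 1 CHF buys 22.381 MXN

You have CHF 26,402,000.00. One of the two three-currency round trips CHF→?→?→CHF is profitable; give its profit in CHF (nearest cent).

Profitable loop is CHF → MXN → HKD → CHF:
CHF 26,402,000.00 × 22.381 = MXN 590,903,162.00
MXN 590,903,162.00 × 0.38795 = HKD 229,240,881.70
HKD 229,240,881.70 × 0.11845 = CHF 27,153,582.44
Profit = CHF 27,153,582.44 − CHF 26,402,000.00

Profit: CHF 751,582.44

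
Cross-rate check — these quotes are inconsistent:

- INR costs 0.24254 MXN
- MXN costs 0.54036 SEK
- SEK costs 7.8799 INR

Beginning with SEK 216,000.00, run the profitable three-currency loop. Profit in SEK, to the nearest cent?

Profit: SEK 7,069.93

Profitable loop is SEK → INR → MXN → SEK:
SEK 216,000.00 × 7.8799 = INR 1,702,058.40
INR 1,702,058.40 × 0.24254 = MXN 412,817.24
MXN 412,817.24 × 0.54036 = SEK 223,069.93
Profit = SEK 223,069.93 − SEK 216,000.00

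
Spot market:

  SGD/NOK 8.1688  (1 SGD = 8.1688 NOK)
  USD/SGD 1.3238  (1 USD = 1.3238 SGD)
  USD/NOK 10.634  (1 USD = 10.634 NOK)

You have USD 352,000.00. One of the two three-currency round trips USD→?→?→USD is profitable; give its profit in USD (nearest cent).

Profit: USD 5,953.53

Profitable loop is USD → SGD → NOK → USD:
USD 352,000.00 × 1.3238 = SGD 465,977.60
SGD 465,977.60 × 8.1688 = NOK 3,806,477.82
NOK 3,806,477.82 ÷ 10.634 = USD 357,953.53
Profit = USD 357,953.53 − USD 352,000.00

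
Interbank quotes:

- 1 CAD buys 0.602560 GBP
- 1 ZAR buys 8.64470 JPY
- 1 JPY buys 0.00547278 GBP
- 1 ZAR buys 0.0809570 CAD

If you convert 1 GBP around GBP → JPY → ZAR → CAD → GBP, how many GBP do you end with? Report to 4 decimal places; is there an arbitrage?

Around GBP → JPY → ZAR → CAD → GBP: 1 ÷ 0.00547278 ÷ 8.64470 × 0.0809570 × 0.602560 = 1.031091
Product > 1; profitable direction is GBP → JPY → ZAR → CAD → GBP.

1.0311 (arbitrage exists)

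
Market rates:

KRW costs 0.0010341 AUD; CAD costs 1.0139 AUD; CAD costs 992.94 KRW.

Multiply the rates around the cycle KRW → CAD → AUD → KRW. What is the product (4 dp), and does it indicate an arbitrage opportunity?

0.9874 (arbitrage exists)

Around KRW → CAD → AUD → KRW: 1 ÷ 992.94 × 1.0139 ÷ 0.0010341 = 0.987437
Product < 1; profitable direction is KRW → AUD → CAD → KRW.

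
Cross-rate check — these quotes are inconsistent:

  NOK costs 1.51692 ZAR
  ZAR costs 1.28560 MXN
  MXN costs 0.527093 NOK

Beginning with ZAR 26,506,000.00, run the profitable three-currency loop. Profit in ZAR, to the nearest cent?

Profit: ZAR 739,826.29

Profitable loop is ZAR → MXN → NOK → ZAR:
ZAR 26,506,000.00 × 1.28560 = MXN 34,076,113.60
MXN 34,076,113.60 × 0.527093 = NOK 17,961,280.95
NOK 17,961,280.95 × 1.51692 = ZAR 27,245,826.29
Profit = ZAR 27,245,826.29 − ZAR 26,506,000.00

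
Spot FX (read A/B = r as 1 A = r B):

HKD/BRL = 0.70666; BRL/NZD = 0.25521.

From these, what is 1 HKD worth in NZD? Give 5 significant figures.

1 HKD × 0.70666 = 0.70666 BRL
0.70666 BRL × 0.25521 = 0.180347 NZD

HKD/NZD = 0.18035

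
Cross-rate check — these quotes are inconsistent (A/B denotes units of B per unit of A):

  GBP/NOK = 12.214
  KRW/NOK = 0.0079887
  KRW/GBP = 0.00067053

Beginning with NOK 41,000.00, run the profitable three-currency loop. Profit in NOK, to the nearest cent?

Profitable loop is NOK → KRW → GBP → NOK:
NOK 41,000.00 ÷ 0.0079887 = KRW 5,132,249
KRW 5,132,249 × 0.00067053 = GBP 3,441.33
GBP 3,441.33 × 12.214 = NOK 42,032.37
Profit = NOK 42,032.37 − NOK 41,000.00

Profit: NOK 1,032.37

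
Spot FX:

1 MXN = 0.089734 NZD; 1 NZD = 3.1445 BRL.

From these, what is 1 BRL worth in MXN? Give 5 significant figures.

1 BRL ÷ 3.1445 = 0.318016 NZD
0.318016 NZD ÷ 0.089734 = 3.54398 MXN

BRL/MXN = 3.5440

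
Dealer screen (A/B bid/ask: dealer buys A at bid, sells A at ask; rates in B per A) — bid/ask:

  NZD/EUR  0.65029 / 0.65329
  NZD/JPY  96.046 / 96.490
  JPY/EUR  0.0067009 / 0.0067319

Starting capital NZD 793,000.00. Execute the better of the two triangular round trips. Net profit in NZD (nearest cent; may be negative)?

Net profit: NZD 889.94

Best loop NZD → EUR → JPY → NZD:
NZD 793,000.00 × 0.65029 (sell NZD at bid) = EUR 515,679.97
EUR 515,679.97 ÷ 0.0067319 (buy JPY at ask) = JPY 76,602,441
JPY 76,602,441 ÷ 96.490 (buy NZD at ask) = NZD 793,889.94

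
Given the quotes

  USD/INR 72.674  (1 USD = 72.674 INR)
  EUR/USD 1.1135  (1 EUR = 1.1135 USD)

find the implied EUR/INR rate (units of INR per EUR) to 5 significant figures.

1 EUR × 1.1135 = 1.1135 USD
1.1135 USD × 72.674 = 80.9225 INR

EUR/INR = 80.922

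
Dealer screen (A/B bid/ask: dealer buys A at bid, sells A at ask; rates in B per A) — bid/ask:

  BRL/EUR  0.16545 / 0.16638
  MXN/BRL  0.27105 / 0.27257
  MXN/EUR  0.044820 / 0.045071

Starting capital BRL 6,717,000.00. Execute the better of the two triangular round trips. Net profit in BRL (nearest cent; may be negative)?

Best loop BRL → EUR → MXN → BRL:
BRL 6,717,000.00 × 0.16545 (sell BRL at bid) = EUR 1,111,327.65
EUR 1,111,327.65 ÷ 0.045071 (buy MXN at ask) = MXN 24,657,266.31
MXN 24,657,266.31 × 0.27105 (sell MXN at bid) = BRL 6,683,352.03

Net result: BRL -33,647.97 (no profitable arbitrage after spreads)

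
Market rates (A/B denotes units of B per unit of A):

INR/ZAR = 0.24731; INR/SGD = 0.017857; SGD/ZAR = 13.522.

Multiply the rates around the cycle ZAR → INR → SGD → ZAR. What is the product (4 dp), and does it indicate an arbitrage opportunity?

Around ZAR → INR → SGD → ZAR: 1 ÷ 0.24731 × 0.017857 × 13.522 = 0.976355
Product < 1; profitable direction is ZAR → SGD → INR → ZAR.

0.9764 (arbitrage exists)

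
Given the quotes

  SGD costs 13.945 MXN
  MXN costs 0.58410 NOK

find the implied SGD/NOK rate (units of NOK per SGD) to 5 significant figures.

1 SGD × 13.945 = 13.945 MXN
13.945 MXN × 0.58410 = 8.14527 NOK

SGD/NOK = 8.1453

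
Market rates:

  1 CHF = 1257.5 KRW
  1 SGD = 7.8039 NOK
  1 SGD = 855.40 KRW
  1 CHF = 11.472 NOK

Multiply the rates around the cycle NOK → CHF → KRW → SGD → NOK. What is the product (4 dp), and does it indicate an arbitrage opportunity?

Around NOK → CHF → KRW → SGD → NOK: 1 ÷ 11.472 × 1257.5 ÷ 855.40 × 7.8039 = 1.000026
Product ≈ 1 (deviation 0.003%, within rounding noise).

1.0000 (no arbitrage)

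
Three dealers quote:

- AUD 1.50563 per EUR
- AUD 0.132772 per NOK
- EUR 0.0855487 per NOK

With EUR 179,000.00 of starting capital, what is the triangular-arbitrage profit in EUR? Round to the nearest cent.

Profitable loop is EUR → NOK → AUD → EUR:
EUR 179,000.00 ÷ 0.0855487 = NOK 2,092,375.45
NOK 2,092,375.45 × 0.132772 = AUD 277,808.87
AUD 277,808.87 ÷ 1.50563 = EUR 184,513.38
Profit = EUR 184,513.38 − EUR 179,000.00

Profit: EUR 5,513.38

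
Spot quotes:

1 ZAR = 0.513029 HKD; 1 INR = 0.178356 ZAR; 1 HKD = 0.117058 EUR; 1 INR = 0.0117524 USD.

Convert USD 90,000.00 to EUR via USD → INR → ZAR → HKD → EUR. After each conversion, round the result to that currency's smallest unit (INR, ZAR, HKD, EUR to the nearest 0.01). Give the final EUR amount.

EUR 82,025.08

USD 90,000.00 ÷ 0.0117524 = INR 7,658,010.28
INR 7,658,010.28 × 0.178356 = ZAR 1,365,852.08
ZAR 1,365,852.08 × 0.513029 = HKD 700,721.73
HKD 700,721.73 × 0.117058 = EUR 82,025.08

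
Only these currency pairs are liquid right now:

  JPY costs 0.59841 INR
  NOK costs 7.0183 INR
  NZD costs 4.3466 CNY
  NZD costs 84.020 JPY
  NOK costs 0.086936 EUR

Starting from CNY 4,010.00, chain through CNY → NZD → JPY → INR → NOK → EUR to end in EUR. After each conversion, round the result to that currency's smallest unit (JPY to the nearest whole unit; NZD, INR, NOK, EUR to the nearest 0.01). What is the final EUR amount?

EUR 574.57

CNY 4,010.00 ÷ 4.3466 = NZD 922.56
NZD 922.56 × 84.020 = JPY 77,513
JPY 77,513 × 0.59841 = INR 46,384.55
INR 46,384.55 ÷ 7.0183 = NOK 6,609.09
NOK 6,609.09 × 0.086936 = EUR 574.57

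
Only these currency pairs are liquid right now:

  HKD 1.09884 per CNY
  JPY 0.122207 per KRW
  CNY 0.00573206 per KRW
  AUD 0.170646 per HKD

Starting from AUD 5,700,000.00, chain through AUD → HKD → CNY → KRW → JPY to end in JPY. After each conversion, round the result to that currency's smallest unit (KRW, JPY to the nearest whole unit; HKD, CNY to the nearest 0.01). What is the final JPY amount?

AUD 5,700,000.00 ÷ 0.170646 = HKD 33,402,482.33
HKD 33,402,482.33 ÷ 1.09884 = CNY 30,397,949.05
CNY 30,397,949.05 ÷ 0.00573206 = KRW 5,303,145,649
KRW 5,303,145,649 × 0.122207 = JPY 648,081,520

JPY 648,081,520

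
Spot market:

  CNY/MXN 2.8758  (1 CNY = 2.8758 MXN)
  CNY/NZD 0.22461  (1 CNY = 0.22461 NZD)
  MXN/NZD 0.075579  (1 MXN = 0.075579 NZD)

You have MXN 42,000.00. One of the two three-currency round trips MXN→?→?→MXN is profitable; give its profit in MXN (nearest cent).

Profit: MXN 1,402.88

Profitable loop is MXN → CNY → NZD → MXN:
MXN 42,000.00 ÷ 2.8758 = CNY 14,604.63
CNY 14,604.63 × 0.22461 = NZD 3,280.35
NZD 3,280.35 ÷ 0.075579 = MXN 43,402.88
Profit = MXN 43,402.88 − MXN 42,000.00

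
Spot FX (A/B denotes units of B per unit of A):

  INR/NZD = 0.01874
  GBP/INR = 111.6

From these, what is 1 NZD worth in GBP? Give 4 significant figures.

1 NZD ÷ 0.01874 = 53.3618 INR
53.3618 INR ÷ 111.6 = 0.478152 GBP

NZD/GBP = 0.4782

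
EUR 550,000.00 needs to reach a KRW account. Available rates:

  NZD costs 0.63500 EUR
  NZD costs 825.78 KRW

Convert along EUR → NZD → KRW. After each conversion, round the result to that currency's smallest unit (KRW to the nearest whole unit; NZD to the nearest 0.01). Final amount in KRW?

KRW 715,242,518

EUR 550,000.00 ÷ 0.63500 = NZD 866,141.73
NZD 866,141.73 × 825.78 = KRW 715,242,518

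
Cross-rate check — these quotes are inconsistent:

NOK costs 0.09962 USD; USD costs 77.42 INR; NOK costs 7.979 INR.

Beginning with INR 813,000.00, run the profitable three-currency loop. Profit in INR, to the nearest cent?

Profit: INR 28,083.87

Profitable loop is INR → USD → NOK → INR:
INR 813,000.00 ÷ 77.42 = USD 10,501.16
USD 10,501.16 ÷ 0.09962 = NOK 105,412.19
NOK 105,412.19 × 7.979 = INR 841,083.87
Profit = INR 841,083.87 − INR 813,000.00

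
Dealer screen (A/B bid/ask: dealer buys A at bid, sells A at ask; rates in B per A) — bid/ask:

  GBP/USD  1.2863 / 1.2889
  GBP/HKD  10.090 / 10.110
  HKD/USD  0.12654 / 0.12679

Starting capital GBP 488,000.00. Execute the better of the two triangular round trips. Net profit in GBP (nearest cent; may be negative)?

Net profit: GBP 1,695.30

Best loop GBP → USD → HKD → GBP:
GBP 488,000.00 × 1.2863 (sell GBP at bid) = USD 627,714.40
USD 627,714.40 ÷ 0.12679 (buy HKD at ask) = HKD 4,950,819.47
HKD 4,950,819.47 ÷ 10.110 (buy GBP at ask) = GBP 489,695.30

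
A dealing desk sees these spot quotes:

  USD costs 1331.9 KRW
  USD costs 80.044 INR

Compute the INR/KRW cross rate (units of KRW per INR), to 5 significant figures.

INR/KRW = 16.640

1 INR ÷ 80.044 = 0.0124931 USD
0.0124931 USD × 1331.9 = 16.6396 KRW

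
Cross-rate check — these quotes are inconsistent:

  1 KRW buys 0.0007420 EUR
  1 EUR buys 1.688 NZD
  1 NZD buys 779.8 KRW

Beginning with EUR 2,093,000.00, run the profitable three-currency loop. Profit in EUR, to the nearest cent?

Profitable loop is EUR → KRW → NZD → EUR:
EUR 2,093,000.00 ÷ 0.0007420 = KRW 2,820,754,717
KRW 2,820,754,717 ÷ 779.8 = NZD 3,617,279.71
NZD 3,617,279.71 ÷ 1.688 = EUR 2,142,938.22
Profit = EUR 2,142,938.22 − EUR 2,093,000.00

Profit: EUR 49,938.22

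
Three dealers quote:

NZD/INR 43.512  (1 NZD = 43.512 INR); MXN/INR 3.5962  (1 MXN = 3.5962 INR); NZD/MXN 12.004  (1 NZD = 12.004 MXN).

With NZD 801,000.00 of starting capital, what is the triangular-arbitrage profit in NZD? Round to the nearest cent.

Profitable loop is NZD → INR → MXN → NZD:
NZD 801,000.00 × 43.512 = INR 34,853,112.00
INR 34,853,112.00 ÷ 3.5962 = MXN 9,691,650.08
MXN 9,691,650.08 ÷ 12.004 = NZD 807,368.38
Profit = NZD 807,368.38 − NZD 801,000.00

Profit: NZD 6,368.38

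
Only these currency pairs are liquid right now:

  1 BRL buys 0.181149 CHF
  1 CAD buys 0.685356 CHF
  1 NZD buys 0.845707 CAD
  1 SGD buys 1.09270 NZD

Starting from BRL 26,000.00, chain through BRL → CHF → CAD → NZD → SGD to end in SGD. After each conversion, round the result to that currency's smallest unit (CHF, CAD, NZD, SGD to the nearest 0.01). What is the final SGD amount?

SGD 7,436.55

BRL 26,000.00 × 0.181149 = CHF 4,709.87
CHF 4,709.87 ÷ 0.685356 = CAD 6,872.15
CAD 6,872.15 ÷ 0.845707 = NZD 8,125.92
NZD 8,125.92 ÷ 1.09270 = SGD 7,436.55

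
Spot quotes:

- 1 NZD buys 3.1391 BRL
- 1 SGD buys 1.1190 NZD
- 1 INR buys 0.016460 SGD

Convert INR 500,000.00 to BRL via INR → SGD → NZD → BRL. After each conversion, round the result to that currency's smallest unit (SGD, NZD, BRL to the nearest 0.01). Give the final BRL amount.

BRL 28,909.13

INR 500,000.00 × 0.016460 = SGD 8,230.00
SGD 8,230.00 × 1.1190 = NZD 9,209.37
NZD 9,209.37 × 3.1391 = BRL 28,909.13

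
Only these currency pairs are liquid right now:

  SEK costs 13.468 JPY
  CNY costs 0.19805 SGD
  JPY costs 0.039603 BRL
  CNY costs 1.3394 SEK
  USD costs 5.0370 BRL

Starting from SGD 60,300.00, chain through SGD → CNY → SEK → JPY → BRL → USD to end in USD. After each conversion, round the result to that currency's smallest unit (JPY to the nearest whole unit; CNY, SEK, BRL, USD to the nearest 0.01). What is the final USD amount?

USD 43,182.92

SGD 60,300.00 ÷ 0.19805 = CNY 304,468.57
CNY 304,468.57 × 1.3394 = SEK 407,805.20
SEK 407,805.20 × 13.468 = JPY 5,492,320
JPY 5,492,320 × 0.039603 = BRL 217,512.35
BRL 217,512.35 ÷ 5.0370 = USD 43,182.92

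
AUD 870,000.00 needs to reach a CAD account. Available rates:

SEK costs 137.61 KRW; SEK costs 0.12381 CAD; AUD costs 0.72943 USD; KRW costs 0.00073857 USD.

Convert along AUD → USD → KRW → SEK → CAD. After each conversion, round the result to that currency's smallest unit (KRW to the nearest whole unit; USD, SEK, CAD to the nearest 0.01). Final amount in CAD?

AUD 870,000.00 × 0.72943 = USD 634,604.10
USD 634,604.10 ÷ 0.00073857 = KRW 859,233,519
KRW 859,233,519 ÷ 137.61 = SEK 6,243,975.87
SEK 6,243,975.87 × 0.12381 = CAD 773,066.65

CAD 773,066.65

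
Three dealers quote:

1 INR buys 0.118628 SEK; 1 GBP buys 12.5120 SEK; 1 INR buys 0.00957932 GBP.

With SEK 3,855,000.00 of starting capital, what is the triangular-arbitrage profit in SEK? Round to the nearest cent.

Profit: SEK 39,920.44

Profitable loop is SEK → INR → GBP → SEK:
SEK 3,855,000.00 ÷ 0.118628 = INR 32,496,543.82
INR 32,496,543.82 × 0.00957932 = GBP 311,294.79
GBP 311,294.79 × 12.5120 = SEK 3,894,920.44
Profit = SEK 3,894,920.44 − SEK 3,855,000.00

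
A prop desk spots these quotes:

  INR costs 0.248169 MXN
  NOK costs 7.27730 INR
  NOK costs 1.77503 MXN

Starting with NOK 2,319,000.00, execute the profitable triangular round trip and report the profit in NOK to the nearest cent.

Profitable loop is NOK → INR → MXN → NOK:
NOK 2,319,000.00 × 7.27730 = INR 16,876,058.70
INR 16,876,058.70 × 0.248169 = MXN 4,188,114.61
MXN 4,188,114.61 ÷ 1.77503 = NOK 2,359,461.31
Profit = NOK 2,359,461.31 − NOK 2,319,000.00

Profit: NOK 40,461.31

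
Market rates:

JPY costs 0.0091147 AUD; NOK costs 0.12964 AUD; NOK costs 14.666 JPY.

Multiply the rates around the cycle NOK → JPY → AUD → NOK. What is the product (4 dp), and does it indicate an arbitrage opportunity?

Around NOK → JPY → AUD → NOK: 1 × 14.666 × 0.0091147 ÷ 0.12964 = 1.031134
Product > 1; profitable direction is NOK → JPY → AUD → NOK.

1.0311 (arbitrage exists)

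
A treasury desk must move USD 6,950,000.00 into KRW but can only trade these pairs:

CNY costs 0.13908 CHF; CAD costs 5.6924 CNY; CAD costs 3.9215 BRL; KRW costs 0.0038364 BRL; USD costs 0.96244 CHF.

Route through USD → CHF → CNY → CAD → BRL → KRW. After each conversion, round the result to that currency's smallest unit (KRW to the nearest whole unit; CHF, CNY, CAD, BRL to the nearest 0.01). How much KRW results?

KRW 8,636,279,994

USD 6,950,000.00 × 0.96244 = CHF 6,688,958.00
CHF 6,688,958.00 ÷ 0.13908 = CNY 48,094,319.82
CNY 48,094,319.82 ÷ 5.6924 = CAD 8,448,865.12
CAD 8,448,865.12 × 3.9215 = BRL 33,132,224.57
BRL 33,132,224.57 ÷ 0.0038364 = KRW 8,636,279,994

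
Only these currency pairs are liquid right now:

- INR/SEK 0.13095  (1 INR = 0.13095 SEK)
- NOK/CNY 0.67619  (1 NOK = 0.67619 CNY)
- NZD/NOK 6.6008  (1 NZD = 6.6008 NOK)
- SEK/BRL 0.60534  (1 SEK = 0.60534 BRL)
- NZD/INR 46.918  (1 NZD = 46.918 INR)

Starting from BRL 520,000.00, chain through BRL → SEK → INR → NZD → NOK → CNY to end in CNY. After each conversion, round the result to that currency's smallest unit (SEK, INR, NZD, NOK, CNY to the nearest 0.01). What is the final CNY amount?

BRL 520,000.00 ÷ 0.60534 = SEK 859,021.38
SEK 859,021.38 ÷ 0.13095 = INR 6,559,918.90
INR 6,559,918.90 ÷ 46.918 = NZD 139,816.68
NZD 139,816.68 × 6.6008 = NOK 922,901.94
NOK 922,901.94 × 0.67619 = CNY 624,057.06

CNY 624,057.06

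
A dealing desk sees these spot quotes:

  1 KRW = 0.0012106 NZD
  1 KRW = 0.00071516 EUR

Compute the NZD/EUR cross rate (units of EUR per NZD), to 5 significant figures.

1 NZD ÷ 0.0012106 = 826.037 KRW
826.037 KRW × 0.00071516 = 0.590748 EUR

NZD/EUR = 0.59075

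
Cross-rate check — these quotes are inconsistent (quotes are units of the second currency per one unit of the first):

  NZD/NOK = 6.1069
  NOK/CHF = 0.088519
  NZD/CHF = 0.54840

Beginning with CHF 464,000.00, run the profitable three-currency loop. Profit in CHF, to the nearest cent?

Profitable loop is CHF → NOK → NZD → CHF:
CHF 464,000.00 ÷ 0.088519 = NOK 5,241,812.49
NOK 5,241,812.49 ÷ 6.1069 = NZD 858,342.61
NZD 858,342.61 × 0.54840 = CHF 470,715.09
Profit = CHF 470,715.09 − CHF 464,000.00

Profit: CHF 6,715.09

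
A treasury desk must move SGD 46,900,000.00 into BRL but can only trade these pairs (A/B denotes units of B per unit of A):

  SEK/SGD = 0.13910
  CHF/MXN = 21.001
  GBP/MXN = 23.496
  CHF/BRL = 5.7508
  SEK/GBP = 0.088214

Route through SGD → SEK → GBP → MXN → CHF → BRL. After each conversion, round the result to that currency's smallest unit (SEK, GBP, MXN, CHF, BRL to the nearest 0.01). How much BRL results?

SGD 46,900,000.00 ÷ 0.13910 = SEK 337,167,505.39
SEK 337,167,505.39 × 0.088214 = GBP 29,742,894.32
GBP 29,742,894.32 × 23.496 = MXN 698,839,044.94
MXN 698,839,044.94 ÷ 21.001 = CHF 33,276,465.17
CHF 33,276,465.17 × 5.7508 = BRL 191,366,295.90

BRL 191,366,295.90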